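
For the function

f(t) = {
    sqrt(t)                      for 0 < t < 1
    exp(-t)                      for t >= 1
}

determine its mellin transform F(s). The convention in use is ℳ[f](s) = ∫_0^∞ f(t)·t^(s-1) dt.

linearity at 1 turns ℳ[f](s) into 2 summed integrals
on [0, 1): add ∫ sqrt(t)·t^(s-1) dt
segment [1, ∞) carries exp(-t); integrate it

((2*s + 1)*uppergamma(s, 1) + 2)/(2*s + 1)
  Re(s) > -1/2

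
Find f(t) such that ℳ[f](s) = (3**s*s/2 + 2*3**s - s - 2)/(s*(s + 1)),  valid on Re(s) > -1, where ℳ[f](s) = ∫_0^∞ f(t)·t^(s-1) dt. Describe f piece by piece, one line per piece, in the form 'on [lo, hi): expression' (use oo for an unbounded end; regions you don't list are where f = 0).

reversing the common scale on t: t on [0, 1/2); 2 - t on [1/2, 3/2)
breakpoints 1: one integral from each of the 2 segments
[0, 1) adds the kernel integral of t/2
over [1, 3), the kernel integral of (2 - t/2) enters the sum

on [0, 1): t/2
on [1, 3): 2 - t/2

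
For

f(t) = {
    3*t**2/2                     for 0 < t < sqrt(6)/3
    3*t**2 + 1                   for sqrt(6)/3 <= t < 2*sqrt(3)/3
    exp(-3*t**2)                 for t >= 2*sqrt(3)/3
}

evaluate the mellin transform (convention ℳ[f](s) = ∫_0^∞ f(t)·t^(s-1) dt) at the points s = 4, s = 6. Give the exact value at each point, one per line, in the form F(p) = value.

invert the power substitution to get 3*t/2 on [0, 2/3); 3*t + 1 on [2/3, 4/3); exp(-3*t) on [4/3, ∞)
the common scale on t comes off first: t on [0, 1); 2*t + 1 on [1, 2); exp(-2*t) on [2, ∞)
summing 3 kernel integrals split by sqrt(6)/3, 2*sqrt(3)/3 yields ℳ[f](s)
on [0, sqrt(6)/3) integrate f = 3*t**2/2 against the kernel
for t in [sqrt(6)/3, 2*sqrt(3)/3): the term is ∫ (3*t**2 + 1)·t^(s-1)
on [2*sqrt(3)/3, ∞): add ∫ exp(-3*t**2)·t^(s-1) dt

F(4) = 5*exp(-4)/18 + 13/9
F(6) = 13*exp(-4)/27 + 121/81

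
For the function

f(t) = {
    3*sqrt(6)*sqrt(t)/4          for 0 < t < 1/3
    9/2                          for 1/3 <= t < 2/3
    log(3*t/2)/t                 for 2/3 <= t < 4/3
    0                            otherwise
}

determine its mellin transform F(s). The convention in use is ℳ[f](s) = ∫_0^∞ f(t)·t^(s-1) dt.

3*(2**(2*s)*s*(s - 1)*(2*s + 1)*log(2) - 2**(2*s)*s*(2*s + 1) + 2*2**s*s*(2*s + 1) + 6*2**s*(s - 1)**2*(2*s + 1) + 2*sqrt(2)*s*(s - 1)**2 - 6*(s - 1)**2*(2*s + 1))/(4*3**s*s*(s - 1)**2*(2*s + 1))
  Re(s) > -1/2

remove the shared t-power first: 3*sqrt(6)*t**(3/2)/4 on [0, 1/3); 9*t/2 on [1/3, 2/3); log(3*t/2) on [2/3, 4/3)
invert the common scale on t to get t**(3/2) on [0, 1/2); 3*t on [1/2, 1); log(t) on [1, 2)
summing 3 kernel integrals split by 1/3, 2/3 yields ℳ[f](s)
[0, 1/3) adds the kernel integral of 3*sqrt(6)*sqrt(t)/4
for t in [1/3, 2/3): the term is ∫ 9/2·t^(s-1)
on [2/3, 4/3): add ∫ log(3*t/2)/t·t^(s-1) dt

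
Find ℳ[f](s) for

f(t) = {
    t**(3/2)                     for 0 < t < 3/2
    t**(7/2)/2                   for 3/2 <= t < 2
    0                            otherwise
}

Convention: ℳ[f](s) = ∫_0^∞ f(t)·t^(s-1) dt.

cuts at 3/2: linearity sums the 2 kernel integrals
segment [0, 3/2) carries t**(3/2); integrate it
piece [3/2, 2): integrate t**(7/2)/2 against the kernel

(2**(s + 7/2)*(2*s + 3) + 2*(3/2)**(s + 3/2)*(2*s + 7) - (3/2)**(s + 7/2)*(2*s + 3))/((2*s + 3)*(2*s + 7))
  Re(s) > -3/2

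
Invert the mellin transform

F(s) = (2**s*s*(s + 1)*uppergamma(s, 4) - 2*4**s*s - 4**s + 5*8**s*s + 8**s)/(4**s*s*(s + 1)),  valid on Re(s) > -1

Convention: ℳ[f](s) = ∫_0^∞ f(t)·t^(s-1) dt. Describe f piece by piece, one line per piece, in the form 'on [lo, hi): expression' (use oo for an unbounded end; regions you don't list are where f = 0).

split f at 1, 2: ℳ[f](s) collects 3 kernel integrals
piece [0, 1): integrate t against the kernel
over [1, 2), the kernel integral of (2*t + 1) enters the sum
on [2, ∞): add ∫ exp(-2*t)·t^(s-1) dt

on [0, 1): t
on [1, 2): 2*t + 1
on [2, oo): exp(-2*t)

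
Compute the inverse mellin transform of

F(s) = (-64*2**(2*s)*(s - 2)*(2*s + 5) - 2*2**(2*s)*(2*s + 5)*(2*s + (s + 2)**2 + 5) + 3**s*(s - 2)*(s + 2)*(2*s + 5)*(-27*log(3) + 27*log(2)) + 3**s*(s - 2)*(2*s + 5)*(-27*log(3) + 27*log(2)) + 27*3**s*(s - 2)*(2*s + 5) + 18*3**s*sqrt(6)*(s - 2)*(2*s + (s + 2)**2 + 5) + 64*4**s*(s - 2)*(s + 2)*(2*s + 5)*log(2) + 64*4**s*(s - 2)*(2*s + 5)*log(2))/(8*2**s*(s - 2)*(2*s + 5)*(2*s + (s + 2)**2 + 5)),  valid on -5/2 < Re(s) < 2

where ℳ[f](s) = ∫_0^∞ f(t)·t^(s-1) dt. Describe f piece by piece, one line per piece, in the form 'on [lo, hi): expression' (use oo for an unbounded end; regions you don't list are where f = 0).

on [0, 3/2): t**(5/2)
on [3/2, 2): t**3*log(t)
on [2, oo): t**(-2)

undo the shared t-power: sqrt(t) on [0, 3/2); t*log(t) on [3/2, 2); t**(-4) on [2, ∞)
cuts at 3/2, 2: linearity sums the 3 kernel integrals
segment 0 to 3/2 holds t**(5/2); add its integral
∫ t**3*log(t)·t^(s-1) over [3/2, 2)
segment 2 to ∞ holds t**(-2); add its integral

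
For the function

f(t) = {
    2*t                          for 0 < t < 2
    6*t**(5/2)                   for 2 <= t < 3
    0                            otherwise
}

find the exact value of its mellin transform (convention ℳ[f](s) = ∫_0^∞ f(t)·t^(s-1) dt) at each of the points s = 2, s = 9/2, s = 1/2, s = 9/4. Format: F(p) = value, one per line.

treat the 2 regions marked off by 2 separately and sum
over [0, 2), the kernel integral of 2*t enters the sum
between 2 and 3 the integrand is 6*t**(5/2)·t^(s-1)

F(2) = -64*sqrt(2)/3 + 16/3 + 108*sqrt(3)
F(9/2) = 128*sqrt(2)/11 + 12354/7
F(1/2) = 8*sqrt(2)/3 + 38
F(9/4) = -384*2**(3/4)/19 + 64*2**(1/4)/13 + 1944*3**(3/4)/19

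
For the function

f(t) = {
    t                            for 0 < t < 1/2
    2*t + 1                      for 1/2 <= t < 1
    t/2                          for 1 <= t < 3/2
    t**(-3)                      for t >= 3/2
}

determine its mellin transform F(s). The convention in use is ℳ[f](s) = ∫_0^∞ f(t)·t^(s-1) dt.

(270*2**s*s**2 - 702*2**s*s - 324*2**s + 49*3**s*s**2 - 275*3**s*s - 162*s**2 + 378*s + 324)/(108*2**s*s*(s**2 - 2*s - 3))
  -1 < Re(s) < 3

treat the 4 regions marked off by 1/2, 1, 3/2 separately and sum
for t in [0, 1/2): the term is ∫ t·t^(s-1)
between 1/2 and 1 the integrand is (2*t + 1)·t^(s-1)
the [1, 3/2) slice contributes ∫ t/2·t^(s-1) dt
on [3/2, ∞): add ∫ t**(-3)·t^(s-1) dt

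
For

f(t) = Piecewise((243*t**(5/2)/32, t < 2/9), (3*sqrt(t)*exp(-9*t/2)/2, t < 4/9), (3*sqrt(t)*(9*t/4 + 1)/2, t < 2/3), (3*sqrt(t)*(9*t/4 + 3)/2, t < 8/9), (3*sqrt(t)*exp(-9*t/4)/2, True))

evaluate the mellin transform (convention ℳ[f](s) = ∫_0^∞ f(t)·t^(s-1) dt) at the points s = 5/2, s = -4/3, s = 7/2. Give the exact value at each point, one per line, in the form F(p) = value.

F(5/2) = (300*E + 4200 + 4403*exp(2))*exp(-2)/3645
F(-4/3) = 9*2**(1/6)*3**(2/3)*(-168*2**(1/6) - 70*uppergamma(-5/6, 2) + 35*2**(1/6)*uppergamma(-5/6, 2) + 70*uppergamma(-5/6, 1) + 15 + 56*3**(1/6) + 147*2**(1/3))/280
F(7/2) = (1920*E + 68400 + 29609*exp(2))*exp(-2)/32805

undo the common scale on t: 9*sqrt(6)*t**(5/2)/8 on [0, 1/3); sqrt(6)*sqrt(t)*exp(-3*t)/2 on [1/3, 2/3); sqrt(6)*sqrt(t)*(3*t/2 + 1)/2 on [2/3, 1); …
remove the common scale on t first: t**(5/2) on [0, 1/2); sqrt(t)*exp(-2*t) on [1/2, 1); sqrt(t)*(t + 1) on [1, 3/2); …
back out the shared t-power: t**2 on [0, 1/2); exp(-2*t) on [1/2, 1); t + 1 on [1, 3/2); …
slice at 2/9, 4/9, 2/3, 8/9, transform all 5 pieces, and sum them
for t in [0, 2/9): the term is ∫ 243*t**(5/2)/32·t^(s-1)
piece [2/9, 4/9): integrate 3*sqrt(t)*exp(-9*t/2)/2 against the kernel
on [4/9, 2/3) integrate f = 3*sqrt(t)*(9*t/4 + 1)/2 against the kernel
for t in [2/3, 8/9): the term is ∫ 3*sqrt(t)*(9*t/4 + 3)/2·t^(s-1)
between 8/9 and ∞ the integrand is 3*sqrt(t)*exp(-9*t/4)/2·t^(s-1)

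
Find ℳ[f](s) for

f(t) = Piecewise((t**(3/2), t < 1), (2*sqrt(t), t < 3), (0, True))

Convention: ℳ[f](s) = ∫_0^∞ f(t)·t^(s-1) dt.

(4*sqrt(3)*3**s*(2*s + 3) - 4*s - 10)/((2*s + 1)*(2*s + 3))
  Re(s) > -3/2

decompose at 1; ℳ[f](s) sums the 2 pieces' integrals
piece [0, 1): integrate t**(3/2) against the kernel
the [1, 3) slice contributes ∫ 2*sqrt(t)·t^(s-1) dt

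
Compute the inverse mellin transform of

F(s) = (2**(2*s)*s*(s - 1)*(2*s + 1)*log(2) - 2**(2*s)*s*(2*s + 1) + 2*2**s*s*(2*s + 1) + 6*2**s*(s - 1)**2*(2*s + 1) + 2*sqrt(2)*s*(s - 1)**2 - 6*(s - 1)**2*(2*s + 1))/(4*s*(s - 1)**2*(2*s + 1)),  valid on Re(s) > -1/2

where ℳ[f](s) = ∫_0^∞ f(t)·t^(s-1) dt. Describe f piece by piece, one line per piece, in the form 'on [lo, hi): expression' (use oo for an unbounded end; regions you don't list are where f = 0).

on [0, 1): sqrt(2)*sqrt(t)/4
on [1, 2): 3/2
on [2, 4): log(t/2)/t

the shared t-power comes off first: sqrt(2)*t**(3/2)/4 on [0, 1); 3*t/2 on [1, 2); log(t/2) on [2, 4)
strip the common scale on t: t**(3/2) on [0, 1/2); 3*t on [1/2, 1); log(t) on [1, 2)
breakpoints 1, 2: one integral from each of the 3 segments
on [0, 1): add ∫ sqrt(2)*sqrt(t)/4·t^(s-1) dt
over [1, 2), the kernel integral of 3/2 enters the sum
on [2, 4): add ∫ log(t/2)/t·t^(s-1) dt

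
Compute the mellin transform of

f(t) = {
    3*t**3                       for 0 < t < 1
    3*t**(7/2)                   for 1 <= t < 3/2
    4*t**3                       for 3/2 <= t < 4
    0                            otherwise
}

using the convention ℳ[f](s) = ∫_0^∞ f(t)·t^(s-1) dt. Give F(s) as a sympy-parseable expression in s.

(-4*(3/2)**(s + 3)*(2*s + 7) + 6*(3/2)**(s + 7/2)*(s + 3) + 4*4**(s + 3)*(2*s + 7) + 3)/((s + 3)*(2*s + 7))
  Re(s) > -3

treat the 3 regions marked off by 1, 3/2 separately and sum
[0, 1) adds the kernel integral of 3*t**3
between 1 and 3/2 the integrand is 3*t**(7/2)·t^(s-1)
on [3/2, 4): add ∫ 4*t**3·t^(s-1) dt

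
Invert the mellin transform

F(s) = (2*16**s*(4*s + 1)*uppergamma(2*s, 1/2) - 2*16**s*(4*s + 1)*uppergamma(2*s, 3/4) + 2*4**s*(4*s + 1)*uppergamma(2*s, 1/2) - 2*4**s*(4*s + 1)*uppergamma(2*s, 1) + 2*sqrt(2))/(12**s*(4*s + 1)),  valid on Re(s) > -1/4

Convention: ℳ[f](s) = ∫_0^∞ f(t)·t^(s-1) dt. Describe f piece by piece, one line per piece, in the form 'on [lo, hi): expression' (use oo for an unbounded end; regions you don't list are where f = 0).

reversing the common scale on t: t**(1/4) on [0, 1/4); exp(-sqrt(t)) on [1/4, 1); exp(-sqrt(t)/2) on [1, 9/4)
remove the power substitution first: sqrt(t) on [0, 1/2); exp(-t) on [1/2, 1); exp(-t/2) on [1, 3/2)
decompose at 1/12, 1/3; ℳ[f](s) sums the 3 pieces' integrals
segment [0, 1/12) carries 3**(1/4)*t**(1/4); integrate it
∫ exp(-sqrt(3)*sqrt(t))·t^(s-1) over [1/12, 1/3)
segment 1/3 to 3/4 holds exp(-sqrt(3)*sqrt(t)/2); add its integral

on [0, 1/12): 3**(1/4)*t**(1/4)
on [1/12, 1/3): exp(-sqrt(3)*sqrt(t))
on [1/3, 3/4): exp(-sqrt(3)*sqrt(t)/2)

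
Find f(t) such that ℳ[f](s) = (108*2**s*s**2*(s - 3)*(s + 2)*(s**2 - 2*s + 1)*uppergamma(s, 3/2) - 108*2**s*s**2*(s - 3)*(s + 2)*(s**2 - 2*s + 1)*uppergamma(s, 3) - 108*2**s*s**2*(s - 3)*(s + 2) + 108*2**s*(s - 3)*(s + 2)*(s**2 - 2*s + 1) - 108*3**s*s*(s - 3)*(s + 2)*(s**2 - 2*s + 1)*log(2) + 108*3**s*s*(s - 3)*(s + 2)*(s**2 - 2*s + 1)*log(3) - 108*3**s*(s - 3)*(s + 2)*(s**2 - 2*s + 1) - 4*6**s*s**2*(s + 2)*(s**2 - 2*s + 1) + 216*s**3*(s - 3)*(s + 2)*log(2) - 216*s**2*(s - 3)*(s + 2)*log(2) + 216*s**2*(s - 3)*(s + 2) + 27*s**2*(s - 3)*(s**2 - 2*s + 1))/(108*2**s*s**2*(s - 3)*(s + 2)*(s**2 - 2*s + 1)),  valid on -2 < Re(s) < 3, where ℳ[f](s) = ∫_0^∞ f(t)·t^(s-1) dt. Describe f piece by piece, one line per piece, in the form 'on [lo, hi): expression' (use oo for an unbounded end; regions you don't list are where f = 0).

on [0, 1/2): t**2
on [1/2, 1): log(t)/t
on [1, 3/2): log(t)
on [3/2, 3): exp(-t)
on [3, oo): t**(-3)

along the cuts 1/2, 1, 3/2, 3, ℳ[f](s) splits into 5 integrals
∫ over [0, 1/2) of t**2·t^(s-1) joins the sum
the [1/2, 1) slice contributes ∫ log(t)/t·t^(s-1) dt
segment 1 to 3/2 holds log(t); add its integral
piece [3/2, 3): integrate exp(-t) against the kernel
segment [3, ∞) carries t**(-3); integrate it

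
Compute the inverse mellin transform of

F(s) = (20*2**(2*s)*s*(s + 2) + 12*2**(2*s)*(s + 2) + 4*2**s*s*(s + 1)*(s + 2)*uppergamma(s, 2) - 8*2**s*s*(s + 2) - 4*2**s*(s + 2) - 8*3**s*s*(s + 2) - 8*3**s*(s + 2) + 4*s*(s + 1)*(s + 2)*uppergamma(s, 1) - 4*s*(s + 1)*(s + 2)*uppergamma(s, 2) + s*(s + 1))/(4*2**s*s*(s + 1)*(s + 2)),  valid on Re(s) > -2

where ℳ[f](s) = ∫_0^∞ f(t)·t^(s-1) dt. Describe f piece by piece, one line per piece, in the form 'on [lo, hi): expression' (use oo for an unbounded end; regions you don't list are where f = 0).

f breaks at 1/2, 1, 3/2, 2 into 5 integrals to sum
on [0, 1/2) integrate f = t**2 against the kernel
on [1/2, 1) integrate f = exp(-2*t) against the kernel
[1, 3/2) adds the kernel integral of (t + 1)
∫ over [3/2, 2) of (t + 3)·t^(s-1) joins the sum
∫ exp(-t)·t^(s-1) over [2, ∞)

on [0, 1/2): t**2
on [1/2, 1): exp(-2*t)
on [1, 3/2): t + 1
on [3/2, 2): t + 3
on [2, oo): exp(-t)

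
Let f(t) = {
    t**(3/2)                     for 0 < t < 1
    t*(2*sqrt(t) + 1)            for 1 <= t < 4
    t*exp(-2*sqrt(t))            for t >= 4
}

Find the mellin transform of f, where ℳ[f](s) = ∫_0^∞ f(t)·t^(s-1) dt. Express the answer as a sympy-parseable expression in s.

strip the shared t-power: sqrt(t) on [0, 1); 2*sqrt(t) + 1 on [1, 4); exp(-2*sqrt(t)) on [4, ∞)
strip the power substitution: t on [0, 1); 2*t + 1 on [1, 2); exp(-2*t) on [2, ∞)
decompose at 1, 4; ℳ[f](s) sums the 3 pieces' integrals
segment 0 to 1 holds t**(3/2); add its integral
for t in [1, 4): the term is ∫ t*(2*sqrt(t) + 1)·t^(s-1)
the [4, ∞) slice contributes ∫ t*exp(-2*sqrt(t))·t^(s-1) dt

(80*2**(4*s)*(s + 1) + 8*2**(4*s) - 8*2**(2*s)*(s + 1) - 2*2**(2*s) + (s + 1)*(2*s + 3)*uppergamma(2*s + 2, 4))/(2*2**(2*s)*(s + 1)*(2*s + 3))
  Re(s) > -3/2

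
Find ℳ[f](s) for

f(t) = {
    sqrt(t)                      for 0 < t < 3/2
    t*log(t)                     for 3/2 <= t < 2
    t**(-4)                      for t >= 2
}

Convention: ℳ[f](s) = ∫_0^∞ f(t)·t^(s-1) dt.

slice at 3/2, 2, transform all 3 pieces, and sum them
on [0, 3/2): add ∫ sqrt(t)·t^(s-1) dt
piece [3/2, 2): integrate t*log(t) against the kernel
segment [2, ∞) carries t**(-4); integrate it

(-32*2**(2*s)*(s - 4)*(2*s + 1) + 3**s*s*(s - 4)*(2*s + 1)*(-24*log(3) + 24*log(2)) + 3**s*(s - 4)*(2*s + 1)*(-24*log(3) + 24*log(2)) + 24*3**s*(s - 4)*(2*s + 1) + 16*3**s*sqrt(6)*(s - 4)*(s**2 + 2*s + 1) + 32*4**s*s*(s - 4)*(2*s + 1)*log(2) + 32*4**s*(s - 4)*(2*s + 1)*log(2) - 4**s*(2*s + 1)*(s**2 + 2*s + 1))/(16*2**s*(s - 4)*(2*s + 1)*(s**2 + 2*s + 1))
  -1/2 < Re(s) < 4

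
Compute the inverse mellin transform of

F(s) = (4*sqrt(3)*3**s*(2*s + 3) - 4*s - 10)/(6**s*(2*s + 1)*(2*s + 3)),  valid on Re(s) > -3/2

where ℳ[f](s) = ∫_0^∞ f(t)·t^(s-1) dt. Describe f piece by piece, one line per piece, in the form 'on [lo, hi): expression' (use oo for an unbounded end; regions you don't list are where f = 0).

strip the common scale on t: 3*sqrt(3)*t**(3/2) on [0, 1/3); 2*sqrt(3)*sqrt(t) on [1/3, 1)
the common scale on t comes off first: t**(3/2) on [0, 1); 2*sqrt(t) on [1, 3)
summing 2 kernel integrals split by 1/6 yields ℳ[f](s)
segment [0, 1/6) carries 6*sqrt(6)*t**(3/2); integrate it
for t in [1/6, 1/2): the term is ∫ 2*sqrt(6)*sqrt(t)·t^(s-1)

on [0, 1/6): 6*sqrt(6)*t**(3/2)
on [1/6, 1/2): 2*sqrt(6)*sqrt(t)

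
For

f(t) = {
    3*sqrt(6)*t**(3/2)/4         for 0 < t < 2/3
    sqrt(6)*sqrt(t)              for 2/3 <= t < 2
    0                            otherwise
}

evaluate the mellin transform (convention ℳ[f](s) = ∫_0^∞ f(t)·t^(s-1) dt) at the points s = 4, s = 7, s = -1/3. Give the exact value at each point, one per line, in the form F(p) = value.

peel off the common scale on t: t**(3/2) on [0, 1); 2*sqrt(t) on [1, 3)
integrate the 2 segments split at 2/3, then add the results
between 0 and 2/3 the integrand is 3*sqrt(6)*t**(3/2)/4·t^(s-1)
piece [2/3, 2): integrate sqrt(6)*sqrt(t) against the kernel

F(4) = -416/8019 + 64*sqrt(3)/9
F(7) = -4864/557685 + 512*sqrt(3)/15
F(-1/3) = 2**(2/3)*3**(1/3)*(-39/7 + 6*3**(1/6))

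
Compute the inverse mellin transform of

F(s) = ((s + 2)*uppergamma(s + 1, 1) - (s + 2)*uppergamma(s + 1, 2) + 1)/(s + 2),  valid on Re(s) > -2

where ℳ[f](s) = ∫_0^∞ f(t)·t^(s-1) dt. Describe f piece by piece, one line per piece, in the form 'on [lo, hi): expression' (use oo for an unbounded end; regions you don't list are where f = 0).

on [0, 1): t**2
on [1, 2): t*exp(-t)

invert the shared t-power to get t on [0, 1); exp(-t) on [1, 2)
summing 2 kernel integrals split by 1 yields ℳ[f](s)
segment 0 to 1 holds t**2; add its integral
∫ over [1, 2) of t*exp(-t)·t^(s-1) joins the sum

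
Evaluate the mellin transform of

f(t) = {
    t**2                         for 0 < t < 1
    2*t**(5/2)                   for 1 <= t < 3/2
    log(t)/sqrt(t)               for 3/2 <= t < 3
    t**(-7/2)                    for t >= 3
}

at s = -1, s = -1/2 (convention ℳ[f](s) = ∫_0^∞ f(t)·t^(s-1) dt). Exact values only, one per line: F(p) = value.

reversing the shared t-power: t**(3/2) on [0, 1); 2*t**2 on [1, 3/2); log(t)/t on [3/2, 3); …
integrate the 4 segments split at 1, 3/2, 3, then add the results
between 0 and 1 the integrand is t**2·t^(s-1)
[1, 3/2) adds the kernel integral of 2*t**(5/2)
segment 3/2 to 3 holds log(t)/sqrt(t); add its integral
piece [3, ∞): integrate t**(-7/2) against the kernel

F(-1) = -1/3 - 4*sqrt(6)*log(2)/27 - 2*sqrt(3)*log(3)/27 - 106*sqrt(3)/2187 + 4*sqrt(6)*log(3)/27 + 89*sqrt(6)/81
F(-1/2) = log(6**(1/3)/2) + 365/162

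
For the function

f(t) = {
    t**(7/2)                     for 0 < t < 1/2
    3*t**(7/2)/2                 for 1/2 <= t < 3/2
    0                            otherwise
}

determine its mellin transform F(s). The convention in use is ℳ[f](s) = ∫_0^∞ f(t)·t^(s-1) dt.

2**(-s - 7/2)*(3**(s + 9/2) - 1)/(2*s + 7)
  Re(s) > -7/2

breakpoints 1/2: one integral from each of the 2 segments
segment [0, 1/2) carries t**(7/2); integrate it
for t in [1/2, 3/2): the term is ∫ 3*t**(7/2)/2·t^(s-1)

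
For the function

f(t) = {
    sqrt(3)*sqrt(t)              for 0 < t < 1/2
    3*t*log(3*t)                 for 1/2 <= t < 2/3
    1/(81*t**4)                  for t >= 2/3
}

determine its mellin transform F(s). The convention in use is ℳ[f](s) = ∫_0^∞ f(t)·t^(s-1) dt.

undo the common scale on t: sqrt(t) on [0, 3/2); t*log(t) on [3/2, 2); t**(-4) on [2, ∞)
along the cuts 1/2, 2/3, ℳ[f](s) splits into 3 integrals
on [0, 1/2): add ∫ sqrt(3)*sqrt(t)·t^(s-1) dt
piece [1/2, 2/3): integrate 3*t*log(3*t) against the kernel
on [2/3, ∞) integrate f = 1/(81*t**4) against the kernel

(32*2**(2*s)*s*(s - 4)*(2*s + 1)*log(2) - 32*2**(2*s)*(s - 4)*(2*s + 1) + 32*2**(2*s)*(s - 4)*(2*s + 1)*log(2) + 3**s*s*(s - 4)*(2*s + 1)*(-24*log(3) + 24*log(2)) + 3**s*(s - 4)*(2*s + 1)*(-24*log(3) + 24*log(2)) + 24*3**s*(s - 4)*(2*s + 1) + 16*3**s*sqrt(6)*(s - 4)*(s**2 + 2*s + 1) - 4**s*(2*s + 1)*(s**2 + 2*s + 1))/(16*6**s*(s - 4)*(2*s + 1)*(s**2 + 2*s + 1))
  -1/2 < Re(s) < 4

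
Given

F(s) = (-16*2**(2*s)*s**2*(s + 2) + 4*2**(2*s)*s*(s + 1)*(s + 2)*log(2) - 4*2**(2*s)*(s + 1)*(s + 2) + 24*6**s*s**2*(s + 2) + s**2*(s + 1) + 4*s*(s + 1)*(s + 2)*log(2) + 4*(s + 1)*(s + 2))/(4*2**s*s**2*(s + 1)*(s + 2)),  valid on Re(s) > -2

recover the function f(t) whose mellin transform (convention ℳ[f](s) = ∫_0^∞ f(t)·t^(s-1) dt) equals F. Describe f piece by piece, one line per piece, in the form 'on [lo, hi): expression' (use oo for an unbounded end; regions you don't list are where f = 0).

summing 3 kernel integrals split by 1/2, 2 yields ℳ[f](s)
for t in [0, 1/2): the term is ∫ t**2·t^(s-1)
segment [1/2, 2) carries log(t); integrate it
for t in [2, 3): the term is ∫ 2*t·t^(s-1)

on [0, 1/2): t**2
on [1/2, 2): log(t)
on [2, 3): 2*t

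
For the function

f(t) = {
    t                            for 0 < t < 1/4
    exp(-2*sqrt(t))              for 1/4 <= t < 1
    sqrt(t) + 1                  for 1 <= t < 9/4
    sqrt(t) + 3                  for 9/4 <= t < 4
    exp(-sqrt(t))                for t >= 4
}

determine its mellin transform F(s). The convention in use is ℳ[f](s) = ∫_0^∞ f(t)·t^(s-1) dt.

(40*2**(4*s)*s*(s + 1) + 12*2**(4*s)*(s + 1) + 8*2**(2*s)*s*(s + 1)*(2*s + 1)*uppergamma(2*s, 2) - 16*2**(2*s)*s*(s + 1) - 4*2**(2*s)*(s + 1) - 16*9**s*s*(s + 1) - 8*9**s*(s + 1) + 8*s*(s + 1)*(2*s + 1)*uppergamma(2*s, 1) - 8*s*(s + 1)*(2*s + 1)*uppergamma(2*s, 2) + s*(2*s + 1))/(4*2**(2*s)*s*(s + 1)*(2*s + 1))
  Re(s) > -1

remove the power substitution first: t**2 on [0, 1/2); exp(-2*t) on [1/2, 1); t + 1 on [1, 3/2); …
decompose at 1/4, 1, 9/4, 4; ℳ[f](s) sums the 5 pieces' integrals
[0, 1/4) adds the kernel integral of t
segment [1/4, 1) carries exp(-2*sqrt(t)); integrate it
segment 1 to 9/4 holds (sqrt(t) + 1); add its integral
∫ (sqrt(t) + 3)·t^(s-1) over [9/4, 4)
[4, ∞) adds the kernel integral of exp(-sqrt(t))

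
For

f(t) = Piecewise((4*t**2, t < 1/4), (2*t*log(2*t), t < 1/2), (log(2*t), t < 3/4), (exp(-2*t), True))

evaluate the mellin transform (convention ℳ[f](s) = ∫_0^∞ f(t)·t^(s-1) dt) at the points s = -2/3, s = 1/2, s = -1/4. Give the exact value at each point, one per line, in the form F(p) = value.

F(-2/3) = 2**(1/3)*(-54*2**(1/3) - 12*3**(1/3) + 8*2**(1/3)*uppergamma(-2/3, 3/2) + log(2**(8*3**(1/3) + 24)/3**(8*3**(1/3))) + 75)/8
F(1/2) = -2*sqrt(3) + sqrt(2)*sqrt(pi)*erfc(sqrt(6)/2)/2 + 29/180 + log(2**(1/6 - sqrt(3))*3**(sqrt(3))) + 16*sqrt(2)/9
F(-1/4) = sqrt(2)*(-672*3**(3/4) + log(2**(84 + 168*3**(3/4))/3**(168*3**(3/4))) + 63*2**(3/4)*uppergamma(-1/4, 3/2) + 130 + 896*2**(3/4))/126

peel off the common scale on t: t**2 on [0, 1/2); t*log(t) on [1/2, 1); log(t) on [1, 3/2); …
decompose at 1/4, 1/2, 3/4; ℳ[f](s) sums the 4 pieces' integrals
between 0 and 1/4 the integrand is 4*t**2·t^(s-1)
∫ over [1/4, 1/2) of 2*t*log(2*t)·t^(s-1) joins the sum
over [1/2, 3/4), the kernel integral of log(2*t) enters the sum
on [3/4, ∞) integrate f = exp(-2*t) against the kernel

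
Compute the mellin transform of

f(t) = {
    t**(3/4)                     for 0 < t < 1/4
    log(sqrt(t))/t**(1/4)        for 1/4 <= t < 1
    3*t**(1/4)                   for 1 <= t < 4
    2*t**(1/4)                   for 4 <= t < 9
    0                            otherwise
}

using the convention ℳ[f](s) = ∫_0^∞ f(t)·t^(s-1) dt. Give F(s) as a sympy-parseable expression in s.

2**(1/2 - 2*s)*(-3*2**(2*s + 3/2)*(4*s + 3)*(16*s - (4*s + 1)**2) + 2**(2*s + 5/2)*(4*s + 1)*(4*s + 3) + 2**(4*s + 2)*(4*s + 3)*(16*s - (4*s + 1)**2) + 4*6**(2*s + 1/2)*(4*s + 3)*(16*s - (4*s + 1)**2) - 4*(4*s + 1)**2*(4*s + 3)*log(2) - 8*(4*s + 1)*(4*s + 3) + 8*(4*s + 1)*(4*s + 3)*log(2) + (4*s + 1)*(16*s - (4*s + 1)**2))/((4*s + 1)*(4*s + 3)*(16*s - (4*s + 1)**2))
  Re(s) > -3/4

invert the power substitution to get t**(3/2) on [0, 1/2); log(t)/sqrt(t) on [1/2, 1); 3*sqrt(t) on [1, 2); …
invert the shared t-power to get t on [0, 1/2); log(t)/t on [1/2, 1); 3 on [1, 2); …
along the cuts 1/4, 1, 4, ℳ[f](s) splits into 4 integrals
piece [0, 1/4): integrate t**(3/4) against the kernel
for t in [1/4, 1): the term is ∫ log(sqrt(t))/t**(1/4)·t^(s-1)
on [1, 4): add ∫ 3*t**(1/4)·t^(s-1) dt
over [4, 9), the kernel integral of 2*t**(1/4) enters the sum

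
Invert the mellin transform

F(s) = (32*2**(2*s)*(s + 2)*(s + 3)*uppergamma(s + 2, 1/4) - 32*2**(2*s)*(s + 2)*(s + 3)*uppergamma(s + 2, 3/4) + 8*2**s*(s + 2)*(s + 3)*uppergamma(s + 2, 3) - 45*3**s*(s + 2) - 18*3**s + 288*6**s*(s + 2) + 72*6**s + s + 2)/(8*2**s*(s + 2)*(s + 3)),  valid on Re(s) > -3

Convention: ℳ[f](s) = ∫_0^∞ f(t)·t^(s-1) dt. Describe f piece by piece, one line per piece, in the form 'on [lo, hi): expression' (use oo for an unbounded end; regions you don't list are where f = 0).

on [0, 1/2): t**3
on [1/2, 3/2): t**2*exp(-t/2)
on [3/2, 3): t**2*(t + 1)
on [3, oo): t**2*exp(-t)

back out the shared t-power: t on [0, 1/2); exp(-t/2) on [1/2, 3/2); t + 1 on [3/2, 3); …
f breaks at 1/2, 3/2, 3 into 4 integrals to sum
over [0, 1/2), the kernel integral of t**3 enters the sum
piece [1/2, 3/2): integrate t**2*exp(-t/2) against the kernel
segment [3/2, 3) carries t**2*(t + 1); integrate it
on [3, ∞) integrate f = t**2*exp(-t) against the kernel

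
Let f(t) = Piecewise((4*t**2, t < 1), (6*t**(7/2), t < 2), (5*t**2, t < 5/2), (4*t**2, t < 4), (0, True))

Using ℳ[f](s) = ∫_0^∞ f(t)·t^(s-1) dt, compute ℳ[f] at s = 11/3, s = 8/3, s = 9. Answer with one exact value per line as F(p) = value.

along the cuts 1, 2, 5/2, ℳ[f](s) splits into 4 integrals
on [0, 1) integrate f = 4*t**2 against the kernel
between 1 and 2 the integrand is 6*t**(7/2)·t^(s-1)
the [2, 5/2) slice contributes ∫ 5*t**2·t^(s-1) dt
for t in [5/2, 4): the term is ∫ 4*t**2·t^(s-1)

F(11/3) = -480*2**(2/3)/17 - 96/731 + 9375*2**(1/3)*5**(2/3)/1088 + 4608*2**(1/6)/43 + 24576*2**(1/3)/17
F(8/3) = -120*2**(2/3)/7 - 30/259 + 1875*2**(1/3)*5**(2/3)/448 + 2304*2**(1/6)/37 + 3072*2**(1/3)/7
F(9) = 49152*sqrt(2)/25 + 859689808789/563200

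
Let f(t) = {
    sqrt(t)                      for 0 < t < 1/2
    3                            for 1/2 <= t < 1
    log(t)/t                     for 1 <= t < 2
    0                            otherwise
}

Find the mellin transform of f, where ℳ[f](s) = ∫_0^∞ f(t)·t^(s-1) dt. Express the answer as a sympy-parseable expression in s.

peel off the shared t-power: t**(3/2) on [0, 1/2); 3*t on [1/2, 1); log(t) on [1, 2)
linearity at 1/2, 1 turns ℳ[f](s) into 3 summed integrals
∫ sqrt(t)·t^(s-1) over [0, 1/2)
piece [1/2, 1): integrate 3 against the kernel
for t in [1, 2): the term is ∫ log(t)/t·t^(s-1)

(2*2**s*s*(2*s + 1) + 6*2**s*(s - 1)**2*(2*s + 1) + 4**s*s*(s - 1)*(2*s + 1)*log(2) - 4**s*s*(2*s + 1) + 2*sqrt(2)*s*(s - 1)**2 - 6*(s - 1)**2*(2*s + 1))/(2*2**s*s*(s - 1)**2*(2*s + 1))
  Re(s) > -1/2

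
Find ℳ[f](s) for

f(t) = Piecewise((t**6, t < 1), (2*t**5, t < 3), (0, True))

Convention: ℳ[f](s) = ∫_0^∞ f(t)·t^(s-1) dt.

back out the shared t-power: t**4 on [0, 1); 2*t**3 on [1, 3)
peel off the shared t-power: t**(7/2) on [0, 1); 2*t**(5/2) on [1, 3)
peel off the shared t-power: t**(3/2) on [0, 1); 2*sqrt(t) on [1, 3)
f breaks at 1 into 2 integrals to sum
piece [0, 1): integrate t**6 against the kernel
for t in [1, 3): the term is ∫ 2*t**5·t^(s-1)

(486*3**s*(s + 6) - s - 7)/((s + 5)*(s + 6))
  Re(s) > -6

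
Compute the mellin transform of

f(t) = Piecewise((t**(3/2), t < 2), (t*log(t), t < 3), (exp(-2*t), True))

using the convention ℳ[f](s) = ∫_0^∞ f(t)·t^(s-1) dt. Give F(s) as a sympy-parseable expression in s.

decompose at 2, 3; ℳ[f](s) sums the 3 pieces' integrals
segment 0 to 2 holds t**(3/2); add its integral
piece [2, 3): integrate t*log(t) against the kernel
∫ exp(-2*t)·t^(s-1) over [3, ∞)

(-12**s*s*(2*s + 3)*log(4) - 12**s*(2*s + 3)*log(4) + 12**s*(4*s + 6) + 12**s*sqrt(2)*(4*s**2 + 8*s + 4) + 3*18**s*s*(2*s + 3)*log(3) + 18**s*(-6*s - 9) + 3*18**s*(2*s + 3)*log(3) + 3**s*(2*s + 3)*(s**2 + 2*s + 1)*uppergamma(s, 6))/(6**s*(2*s + 3)*(s**2 + 2*s + 1))
  Re(s) > -3/2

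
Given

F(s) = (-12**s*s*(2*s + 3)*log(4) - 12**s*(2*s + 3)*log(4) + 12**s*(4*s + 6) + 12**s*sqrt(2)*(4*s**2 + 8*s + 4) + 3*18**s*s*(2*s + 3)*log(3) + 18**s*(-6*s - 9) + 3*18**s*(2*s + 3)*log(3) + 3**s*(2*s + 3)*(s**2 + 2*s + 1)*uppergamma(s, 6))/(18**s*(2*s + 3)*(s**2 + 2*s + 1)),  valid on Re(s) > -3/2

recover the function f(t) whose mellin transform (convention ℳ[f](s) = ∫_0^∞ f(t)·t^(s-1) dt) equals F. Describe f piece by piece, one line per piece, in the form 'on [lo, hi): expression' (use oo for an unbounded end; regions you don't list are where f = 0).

on [0, 2/3): 3*sqrt(3)*t**(3/2)
on [2/3, 1): 3*t*log(3*t)
on [1, oo): exp(-6*t)

the common scale on t comes off first: t**(3/2) on [0, 2); t*log(t) on [2, 3); exp(-2*t) on [3, ∞)
treat the 3 regions marked off by 2/3, 1 separately and sum
between 0 and 2/3 the integrand is 3*sqrt(3)*t**(3/2)·t^(s-1)
for t in [2/3, 1): the term is ∫ 3*t*log(3*t)·t^(s-1)
∫ over [1, ∞) of exp(-6*t)·t^(s-1) joins the sum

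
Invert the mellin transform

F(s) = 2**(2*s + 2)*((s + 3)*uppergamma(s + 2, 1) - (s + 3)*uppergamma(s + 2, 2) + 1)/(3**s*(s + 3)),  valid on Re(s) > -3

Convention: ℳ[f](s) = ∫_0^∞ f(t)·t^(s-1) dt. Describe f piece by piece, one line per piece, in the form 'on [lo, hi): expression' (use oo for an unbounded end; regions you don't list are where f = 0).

on [0, 4/3): 27*t**3/16
on [4/3, 8/3): 9*t**2*exp(-3*t/4)/4

strip the common scale on t: t**3/2 on [0, 2); t**2*exp(-t/2) on [2, 4)
the shared t-power comes off first: t/2 on [0, 2); exp(-t/2) on [2, 4)
strip the common scale on t: t on [0, 1); exp(-t) on [1, 2)
along the cuts 4/3, ℳ[f](s) splits into 2 integrals
between 0 and 4/3 the integrand is 27*t**3/16·t^(s-1)
on [4/3, 8/3): add ∫ 9*t**2*exp(-3*t/4)/4·t^(s-1) dt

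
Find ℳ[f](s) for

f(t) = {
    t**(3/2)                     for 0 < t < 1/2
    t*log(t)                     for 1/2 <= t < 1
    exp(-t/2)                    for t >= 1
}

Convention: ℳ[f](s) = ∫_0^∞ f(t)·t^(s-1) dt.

(2*2**(2*s)*(2*s + 3)*(s**2 + 2*s + 1)*uppergamma(s, 1/2) - 2*2**s*(2*s + 3) + s*(2*s + 3)*log(2) + 2*s + (2*s + 3)*log(2) + sqrt(2)*(s**2 + 2*s + 1) + 3)/(2*2**s*(2*s + 3)*(s**2 + 2*s + 1))
  Re(s) > -3/2

along the cuts 1/2, 1, ℳ[f](s) splits into 3 integrals
on [0, 1/2): add ∫ t**(3/2)·t^(s-1) dt
segment 1/2 to 1 holds t*log(t); add its integral
piece [1, ∞): integrate exp(-t/2) against the kernel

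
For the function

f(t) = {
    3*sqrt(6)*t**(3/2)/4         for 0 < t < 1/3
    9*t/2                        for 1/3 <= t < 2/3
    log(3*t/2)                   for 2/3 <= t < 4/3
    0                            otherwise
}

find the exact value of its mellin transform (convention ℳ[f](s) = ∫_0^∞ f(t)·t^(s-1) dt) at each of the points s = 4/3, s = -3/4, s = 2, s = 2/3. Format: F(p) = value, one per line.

F(4/3) = 3**(2/3)*(-714*2**(2/3) - 204 + 28*sqrt(2) + 952*2**(2/3)*log(2) + 1173*2**(1/3))/2856
F(-3/4) = 3**(3/4)*(-54 - 3*sqrt(2)*log(2) - sqrt(2) + 62*2**(1/4))/9
F(2) = sqrt(2)/126 + 1/18 + 8*log(2)/9
F(2/3) = 3**(1/3)*(-390*2**(1/3) - 78 + 10*sqrt(2) + 260*2**(1/3)*log(2) + 351*2**(2/3))/260

back out the common scale on t: t**(3/2) on [0, 1/2); 3*t on [1/2, 1); log(t) on [1, 2)
summing 3 kernel integrals split by 1/3, 2/3 yields ℳ[f](s)
the [0, 1/3) slice contributes ∫ 3*sqrt(6)*t**(3/2)/4·t^(s-1) dt
on [1/3, 2/3) integrate f = 9*t/2 against the kernel
∫ log(3*t/2)·t^(s-1) over [2/3, 4/3)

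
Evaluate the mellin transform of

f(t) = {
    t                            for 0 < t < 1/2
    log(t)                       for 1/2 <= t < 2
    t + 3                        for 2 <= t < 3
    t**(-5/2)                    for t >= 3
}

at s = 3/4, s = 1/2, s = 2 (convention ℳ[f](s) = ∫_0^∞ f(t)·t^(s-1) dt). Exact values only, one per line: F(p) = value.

slice at 1/2, 2, 3, transform all 4 pieces, and sum them
∫ over [0, 1/2) of t·t^(s-1) joins the sum
[1/2, 2) adds the kernel integral of log(t)
∫ over [2, 3) of (t + 3)·t^(s-1) joins the sum
for t in [3, ∞): the term is ∫ t**(-5/2)·t^(s-1)

F(3/4) = 2**(1/4)*(-436*sqrt(2) + 2*2**(3/4)*3**(1/4) + 65 + log(2**(42 + 84*sqrt(2))) + 180*6**(3/4))/63
F(1/2) = sqrt(2)*(-330 + sqrt(2) + 108*log(2) + 144*sqrt(6))/36
F(2) = 2*sqrt(3)/3 + 17*log(2)/8 + 207/16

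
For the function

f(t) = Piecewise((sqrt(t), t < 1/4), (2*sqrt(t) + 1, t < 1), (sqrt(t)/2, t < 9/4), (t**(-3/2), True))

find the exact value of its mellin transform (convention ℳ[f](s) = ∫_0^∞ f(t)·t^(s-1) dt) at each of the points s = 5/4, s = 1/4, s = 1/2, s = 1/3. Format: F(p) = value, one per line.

peel off the power substitution: t on [0, 1/2); 2*t + 1 on [1/2, 1); t/2 on [1, 3/2); …
f breaks at 1/4, 1, 9/4 into 4 integrals to sum
segment [0, 1/4) carries sqrt(t); integrate it
segment 1/4 to 1 holds (2*sqrt(t) + 1); add its integral
segment [1, 9/4) carries sqrt(t)/2; integrate it
for t in [9/4, ∞): the term is ∫ t**(-3/2)·t^(s-1)

F(5/4) = -19*sqrt(2)/140 + 58/35 + 305*sqrt(6)/168
F(1/4) = -7*sqrt(2)/3 + 167*sqrt(6)/270 + 6
F(1/2) = 275/72
F(1/3) = 2**(1/3)*(-2268 + 727*3**(2/3) + 3024*2**(2/3))/1260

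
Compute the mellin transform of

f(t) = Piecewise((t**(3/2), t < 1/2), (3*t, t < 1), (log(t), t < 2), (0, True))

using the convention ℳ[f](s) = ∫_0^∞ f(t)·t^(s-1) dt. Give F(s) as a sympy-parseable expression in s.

breakpoints 1/2, 1: one integral from each of the 3 segments
on [0, 1/2): add ∫ t**(3/2)·t^(s-1) dt
∫ 3*t·t^(s-1) over [1/2, 1)
for t in [1, 2): the term is ∫ log(t)·t^(s-1)

(-2*2**(2*s)*(s + 1)*(2*s + 3) + 6*2**s*s**2*(2*s + 3) + 2*2**s*(s + 1)*(2*s + 3) + 4**s*s*(s + 1)*(2*s + 3)*log(4) + sqrt(2)*s**2*(s + 1) - 3*s**2*(2*s + 3))/(2*2**s*s**2*(s + 1)*(2*s + 3))
  Re(s) > -3/2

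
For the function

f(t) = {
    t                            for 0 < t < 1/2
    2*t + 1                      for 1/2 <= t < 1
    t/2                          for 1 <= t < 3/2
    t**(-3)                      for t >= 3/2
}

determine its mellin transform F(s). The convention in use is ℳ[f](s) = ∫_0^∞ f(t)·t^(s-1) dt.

f breaks at 1/2, 1, 3/2 into 4 integrals to sum
between 0 and 1/2 the integrand is t·t^(s-1)
on [1/2, 1) integrate f = (2*t + 1) against the kernel
the [1, 3/2) slice contributes ∫ t/2·t^(s-1) dt
segment 3/2 to ∞ holds t**(-3); add its integral

(270*2**s*s**2 - 702*2**s*s - 324*2**s + 49*3**s*s**2 - 275*3**s*s - 162*s**2 + 378*s + 324)/(108*2**s*s*(s**2 - 2*s - 3))
  -1 < Re(s) < 3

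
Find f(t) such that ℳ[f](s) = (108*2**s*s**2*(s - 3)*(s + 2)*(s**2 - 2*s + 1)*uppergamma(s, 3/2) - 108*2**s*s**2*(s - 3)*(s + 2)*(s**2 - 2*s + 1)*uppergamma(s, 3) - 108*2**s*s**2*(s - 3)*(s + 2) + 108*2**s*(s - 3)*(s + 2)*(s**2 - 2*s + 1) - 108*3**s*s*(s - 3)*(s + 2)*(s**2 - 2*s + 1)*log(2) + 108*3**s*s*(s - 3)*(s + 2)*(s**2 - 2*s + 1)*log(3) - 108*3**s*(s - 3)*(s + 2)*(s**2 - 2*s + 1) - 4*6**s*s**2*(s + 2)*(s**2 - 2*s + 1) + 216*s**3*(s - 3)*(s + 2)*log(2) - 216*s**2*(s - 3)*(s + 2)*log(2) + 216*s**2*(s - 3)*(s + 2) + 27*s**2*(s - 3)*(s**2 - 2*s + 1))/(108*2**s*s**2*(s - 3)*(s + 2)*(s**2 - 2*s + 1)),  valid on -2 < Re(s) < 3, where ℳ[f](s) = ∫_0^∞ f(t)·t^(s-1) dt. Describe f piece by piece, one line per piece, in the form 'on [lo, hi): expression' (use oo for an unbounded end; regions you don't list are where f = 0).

on [0, 1/2): t**2
on [1/2, 1): log(t)/t
on [1, 3/2): log(t)
on [3/2, 3): exp(-t)
on [3, oo): t**(-3)

slice at 1/2, 1, 3/2, 3, transform all 5 pieces, and sum them
on [0, 1/2) integrate f = t**2 against the kernel
∫ log(t)/t·t^(s-1) over [1/2, 1)
∫ log(t)·t^(s-1) over [1, 3/2)
segment [3/2, 3) carries exp(-t); integrate it
∫ over [3, ∞) of t**(-3)·t^(s-1) joins the sum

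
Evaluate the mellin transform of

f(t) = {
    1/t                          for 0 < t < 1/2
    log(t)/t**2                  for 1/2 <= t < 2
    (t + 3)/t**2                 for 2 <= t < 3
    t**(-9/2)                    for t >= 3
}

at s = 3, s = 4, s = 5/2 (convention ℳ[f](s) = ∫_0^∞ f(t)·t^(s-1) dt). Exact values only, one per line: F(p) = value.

F(3) = 2*sqrt(3)/27 + 5*log(2)/2 + 33/8
F(4) = 2*sqrt(3)/3 + 17*log(2)/8 + 207/16
F(5/2) = sqrt(2)*(-330 + sqrt(2) + 108*log(2) + 144*sqrt(6))/36

the shared t-power comes off first: 1 on [0, 1/2); log(t)/t on [1/2, 2); (t + 3)/t on [2, 3); …
the shared t-power comes off first: t on [0, 1/2); log(t) on [1/2, 2); t + 3 on [2, 3); …
cuts at 1/2, 2, 3: linearity sums the 4 kernel integrals
over [0, 1/2), the kernel integral of 1/t enters the sum
∫ log(t)/t**2·t^(s-1) over [1/2, 2)
over [2, 3), the kernel integral of (t + 3)/t**2 enters the sum
[3, ∞) adds the kernel integral of t**(-9/2)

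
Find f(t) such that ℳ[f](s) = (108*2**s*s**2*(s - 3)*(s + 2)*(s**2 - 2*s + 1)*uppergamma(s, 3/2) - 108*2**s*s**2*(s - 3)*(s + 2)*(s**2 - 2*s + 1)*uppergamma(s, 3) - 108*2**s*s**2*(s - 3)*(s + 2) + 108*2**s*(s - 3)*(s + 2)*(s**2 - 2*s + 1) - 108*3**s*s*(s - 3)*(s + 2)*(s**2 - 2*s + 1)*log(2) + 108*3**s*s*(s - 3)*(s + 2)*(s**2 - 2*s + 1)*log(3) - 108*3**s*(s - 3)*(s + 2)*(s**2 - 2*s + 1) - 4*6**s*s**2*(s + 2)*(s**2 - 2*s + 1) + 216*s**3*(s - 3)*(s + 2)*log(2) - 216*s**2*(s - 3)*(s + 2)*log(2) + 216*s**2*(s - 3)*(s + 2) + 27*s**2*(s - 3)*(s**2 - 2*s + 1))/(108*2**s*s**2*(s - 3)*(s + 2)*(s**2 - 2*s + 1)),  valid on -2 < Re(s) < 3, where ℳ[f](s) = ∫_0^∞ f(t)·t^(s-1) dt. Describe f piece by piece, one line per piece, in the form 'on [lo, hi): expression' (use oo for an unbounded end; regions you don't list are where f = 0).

decompose at 1/2, 1, 3/2, 3; ℳ[f](s) sums the 5 pieces' integrals
on [0, 1/2): add ∫ t**2·t^(s-1) dt
[1/2, 1) adds the kernel integral of log(t)/t
segment 1 to 3/2 holds log(t); add its integral
on [3/2, 3) integrate f = exp(-t) against the kernel
[3, ∞) adds the kernel integral of t**(-3)

on [0, 1/2): t**2
on [1/2, 1): log(t)/t
on [1, 3/2): log(t)
on [3/2, 3): exp(-t)
on [3, oo): t**(-3)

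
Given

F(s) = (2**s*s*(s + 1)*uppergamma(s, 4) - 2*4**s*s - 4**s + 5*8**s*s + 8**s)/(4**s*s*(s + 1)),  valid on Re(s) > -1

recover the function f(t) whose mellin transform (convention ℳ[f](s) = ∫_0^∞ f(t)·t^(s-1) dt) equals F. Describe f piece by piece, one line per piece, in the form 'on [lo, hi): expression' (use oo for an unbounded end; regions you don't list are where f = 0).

integrate the 3 segments split at 1, 2, then add the results
segment 0 to 1 holds t; add its integral
segment [1, 2) carries (2*t + 1); integrate it
segment [2, ∞) carries exp(-2*t); integrate it

on [0, 1): t
on [1, 2): 2*t + 1
on [2, oo): exp(-2*t)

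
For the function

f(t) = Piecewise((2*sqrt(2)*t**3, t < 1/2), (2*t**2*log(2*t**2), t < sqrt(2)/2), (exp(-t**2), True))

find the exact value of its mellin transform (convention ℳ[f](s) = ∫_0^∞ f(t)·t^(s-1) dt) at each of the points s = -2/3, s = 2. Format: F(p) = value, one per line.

back out the power substitution: 2*sqrt(2)*t**(3/2) on [0, 1/4); 2*t*log(2*t) on [1/4, 1/2); exp(-t) on [1/2, ∞)
reversing the common scale on t: t**(3/2) on [0, 1/2); t*log(t) on [1/2, 1); exp(-t/2) on [1, ∞)
decompose at 1/2, sqrt(2)/2; ℳ[f](s) sums the 3 pieces' integrals
on [0, 1/2) integrate f = 2*sqrt(2)*t**3 against the kernel
piece [1/2, sqrt(2)/2): integrate 2*t**2*log(2*t**2) against the kernel
the [sqrt(2)/2, ∞) slice contributes ∫ exp(-t**2)·t^(s-1) dt

F(-2/3) = 2**(2/3)*(-63*2**(2/3) + 12*sqrt(2) + 28*2**(1/3)*uppergamma(-1/3, 1/2) + 42*log(2) + 63)/112
F(2) = -3/64 + sqrt(2)/80 + log(2)/32 + exp(-1/2)/2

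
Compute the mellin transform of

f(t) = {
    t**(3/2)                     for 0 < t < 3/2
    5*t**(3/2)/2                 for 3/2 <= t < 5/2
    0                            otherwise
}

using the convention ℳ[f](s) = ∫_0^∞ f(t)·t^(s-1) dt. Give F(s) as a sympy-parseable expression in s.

(-3*(3/2)**(s + 3/2) + 5*(5/2)**(s + 3/2))/(2*s + 3)
  Re(s) > -3/2

treat the 2 regions marked off by 3/2 separately and sum
over [0, 3/2), the kernel integral of t**(3/2) enters the sum
on [3/2, 5/2): add ∫ 5*t**(3/2)/2·t^(s-1) dt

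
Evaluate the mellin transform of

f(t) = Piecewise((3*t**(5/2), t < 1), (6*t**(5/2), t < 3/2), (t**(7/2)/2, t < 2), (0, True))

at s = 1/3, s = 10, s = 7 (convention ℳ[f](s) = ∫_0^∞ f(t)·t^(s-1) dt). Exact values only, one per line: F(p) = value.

F(1/3) = -18/17 + 24*2**(5/6)/23 + 13527*2**(1/6)*3**(5/6)/6256
F(10) = -6/25 + 11278359*sqrt(6)/409600 + 8192*sqrt(2)/27
F(7) = -6/19 + 2932767*sqrt(6)/272384 + 1024*sqrt(2)/21

cuts at 1, 3/2: linearity sums the 3 kernel integrals
between 0 and 1 the integrand is 3*t**(5/2)·t^(s-1)
over [1, 3/2), the kernel integral of 6*t**(5/2) enters the sum
on [3/2, 2) integrate f = t**(7/2)/2 against the kernel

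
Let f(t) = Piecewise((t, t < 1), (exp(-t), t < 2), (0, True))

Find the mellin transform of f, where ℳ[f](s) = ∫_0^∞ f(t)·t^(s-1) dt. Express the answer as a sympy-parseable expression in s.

decompose at 1; ℳ[f](s) sums the 2 pieces' integrals
∫ t·t^(s-1) over [0, 1)
on [1, 2): add ∫ exp(-t)·t^(s-1) dt

((s + 1)*uppergamma(s, 1) - (s + 1)*uppergamma(s, 2) + 1)/(s + 1)
  Re(s) > -1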